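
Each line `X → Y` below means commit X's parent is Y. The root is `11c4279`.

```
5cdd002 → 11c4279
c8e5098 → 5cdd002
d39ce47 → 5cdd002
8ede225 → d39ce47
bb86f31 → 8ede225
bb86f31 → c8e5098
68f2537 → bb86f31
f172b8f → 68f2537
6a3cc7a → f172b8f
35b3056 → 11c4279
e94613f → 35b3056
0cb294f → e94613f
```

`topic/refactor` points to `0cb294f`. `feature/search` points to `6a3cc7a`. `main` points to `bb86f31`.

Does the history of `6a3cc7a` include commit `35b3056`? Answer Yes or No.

Ancestors of 6a3cc7a: {11c4279, 5cdd002, 68f2537, 6a3cc7a, 8ede225, bb86f31, c8e5098, d39ce47, f172b8f}.
35b3056 is not in that set, so it is not an ancestor of 6a3cc7a.

No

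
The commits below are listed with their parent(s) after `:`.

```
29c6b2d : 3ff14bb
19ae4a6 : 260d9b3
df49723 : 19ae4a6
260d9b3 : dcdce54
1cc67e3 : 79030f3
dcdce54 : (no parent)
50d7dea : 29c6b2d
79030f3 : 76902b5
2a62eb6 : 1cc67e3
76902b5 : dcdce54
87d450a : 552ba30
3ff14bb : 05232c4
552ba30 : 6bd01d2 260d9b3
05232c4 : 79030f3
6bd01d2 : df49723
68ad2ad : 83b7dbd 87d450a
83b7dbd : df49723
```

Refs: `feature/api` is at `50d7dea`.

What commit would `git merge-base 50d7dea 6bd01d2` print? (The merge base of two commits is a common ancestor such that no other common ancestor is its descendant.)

Ancestors of 50d7dea: {05232c4, 29c6b2d, 3ff14bb, 50d7dea, 76902b5, 79030f3, dcdce54}.
Ancestors of 6bd01d2: {19ae4a6, 260d9b3, 6bd01d2, dcdce54, df49723}.
Common ancestors: {dcdce54}.
The only common ancestor is dcdce54, so it is the merge base.

dcdce54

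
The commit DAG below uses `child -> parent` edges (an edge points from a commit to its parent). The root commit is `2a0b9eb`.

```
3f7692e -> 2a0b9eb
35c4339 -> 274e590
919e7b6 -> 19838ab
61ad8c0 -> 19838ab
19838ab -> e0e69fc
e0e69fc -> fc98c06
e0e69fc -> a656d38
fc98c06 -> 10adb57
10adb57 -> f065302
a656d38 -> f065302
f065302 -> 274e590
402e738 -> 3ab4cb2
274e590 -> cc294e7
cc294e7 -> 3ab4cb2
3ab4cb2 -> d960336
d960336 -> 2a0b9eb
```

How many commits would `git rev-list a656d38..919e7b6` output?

5

Reachable from 919e7b6: {10adb57, 19838ab, 274e590, 2a0b9eb, 3ab4cb2, 919e7b6, a656d38, cc294e7, d960336, e0e69fc, f065302, fc98c06}.
Reachable from a656d38: {274e590, 2a0b9eb, 3ab4cb2, a656d38, cc294e7, d960336, f065302}.
In 919e7b6's history but not a656d38's: {10adb57, 19838ab, 919e7b6, e0e69fc, fc98c06} — 5 commits.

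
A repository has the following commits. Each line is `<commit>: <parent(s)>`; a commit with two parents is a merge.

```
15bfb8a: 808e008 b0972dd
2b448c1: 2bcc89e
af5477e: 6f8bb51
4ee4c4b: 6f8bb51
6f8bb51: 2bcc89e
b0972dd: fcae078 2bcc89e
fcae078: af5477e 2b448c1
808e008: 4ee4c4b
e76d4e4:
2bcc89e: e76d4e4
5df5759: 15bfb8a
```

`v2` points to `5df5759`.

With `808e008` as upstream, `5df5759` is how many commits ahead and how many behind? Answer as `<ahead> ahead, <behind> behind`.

6 ahead, 0 behind

Reachable from 5df5759: {15bfb8a, 2b448c1, 2bcc89e, 4ee4c4b, 5df5759, 6f8bb51, 808e008, af5477e, b0972dd, e76d4e4, fcae078}.
Reachable from 808e008: {2bcc89e, 4ee4c4b, 6f8bb51, 808e008, e76d4e4}.
Only in 5df5759's history (ahead): {15bfb8a, 2b448c1, 5df5759, af5477e, b0972dd, fcae078} — 6.
Only in 808e008's history (behind): {} — 0.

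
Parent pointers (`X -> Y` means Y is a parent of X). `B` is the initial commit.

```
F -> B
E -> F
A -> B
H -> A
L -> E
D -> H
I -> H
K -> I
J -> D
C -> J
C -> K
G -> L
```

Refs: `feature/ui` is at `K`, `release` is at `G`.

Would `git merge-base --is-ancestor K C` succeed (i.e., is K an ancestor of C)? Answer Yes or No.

Ancestors of C (commits reachable by following parents): {A, B, C, D, H, I, J, K}.
K is in that set, so it is an ancestor of C.

Yes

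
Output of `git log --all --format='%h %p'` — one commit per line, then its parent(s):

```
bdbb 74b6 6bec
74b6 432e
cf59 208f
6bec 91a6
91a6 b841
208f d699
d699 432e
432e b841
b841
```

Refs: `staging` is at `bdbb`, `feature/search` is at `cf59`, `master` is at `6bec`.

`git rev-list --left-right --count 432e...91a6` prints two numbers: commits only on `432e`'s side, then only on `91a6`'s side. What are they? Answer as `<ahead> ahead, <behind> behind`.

1 ahead, 1 behind

Reachable from 432e: {432e, b841}.
Reachable from 91a6: {91a6, b841}.
Only in 432e's history (ahead): {432e} — 1.
Only in 91a6's history (behind): {91a6} — 1.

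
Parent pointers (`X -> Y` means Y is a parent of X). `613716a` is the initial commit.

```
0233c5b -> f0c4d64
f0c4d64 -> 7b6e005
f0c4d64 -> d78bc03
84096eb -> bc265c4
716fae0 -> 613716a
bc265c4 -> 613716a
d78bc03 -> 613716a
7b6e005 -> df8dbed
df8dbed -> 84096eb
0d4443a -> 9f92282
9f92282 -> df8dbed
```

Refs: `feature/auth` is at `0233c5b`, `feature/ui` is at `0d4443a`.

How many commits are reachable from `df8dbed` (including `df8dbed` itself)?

Walking parent pointers from df8dbed: reachable set = {613716a, 84096eb, bc265c4, df8dbed}.
That is 4 commits.

4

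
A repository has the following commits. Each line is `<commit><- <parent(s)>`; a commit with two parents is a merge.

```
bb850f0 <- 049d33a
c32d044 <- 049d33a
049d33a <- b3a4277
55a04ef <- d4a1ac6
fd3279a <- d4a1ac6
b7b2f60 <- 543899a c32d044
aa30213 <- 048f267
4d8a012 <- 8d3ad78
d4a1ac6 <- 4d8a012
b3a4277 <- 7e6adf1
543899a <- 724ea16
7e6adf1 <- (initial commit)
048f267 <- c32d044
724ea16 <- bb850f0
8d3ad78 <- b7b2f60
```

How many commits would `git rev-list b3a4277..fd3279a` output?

10

Reachable from fd3279a: {049d33a, 4d8a012, 543899a, 724ea16, 7e6adf1, 8d3ad78, b3a4277, b7b2f60, bb850f0, c32d044, d4a1ac6, fd3279a}.
Reachable from b3a4277: {7e6adf1, b3a4277}.
In fd3279a's history but not b3a4277's: {049d33a, 4d8a012, 543899a, 724ea16, 8d3ad78, b7b2f60, bb850f0, c32d044, d4a1ac6, fd3279a} — 10 commits.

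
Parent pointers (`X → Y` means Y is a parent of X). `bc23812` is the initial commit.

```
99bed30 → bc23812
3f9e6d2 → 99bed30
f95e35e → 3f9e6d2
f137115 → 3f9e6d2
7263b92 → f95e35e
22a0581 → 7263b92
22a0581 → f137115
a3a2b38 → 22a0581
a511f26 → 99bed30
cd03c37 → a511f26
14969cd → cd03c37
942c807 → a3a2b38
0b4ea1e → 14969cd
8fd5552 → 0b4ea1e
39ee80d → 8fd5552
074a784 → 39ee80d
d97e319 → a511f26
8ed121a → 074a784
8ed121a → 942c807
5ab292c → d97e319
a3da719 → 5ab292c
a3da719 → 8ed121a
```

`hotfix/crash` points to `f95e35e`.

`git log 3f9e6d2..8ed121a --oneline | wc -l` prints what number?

Reachable from 8ed121a: {074a784, 0b4ea1e, 14969cd, 22a0581, 39ee80d, 3f9e6d2, 7263b92, 8ed121a, 8fd5552, 942c807, 99bed30, a3a2b38, a511f26, bc23812, cd03c37, f137115, f95e35e}.
Reachable from 3f9e6d2: {3f9e6d2, 99bed30, bc23812}.
In 8ed121a's history but not 3f9e6d2's: {074a784, 0b4ea1e, 14969cd, 22a0581, 39ee80d, 7263b92, 8ed121a, 8fd5552, 942c807, a3a2b38, a511f26, cd03c37, f137115, f95e35e} — 14 commits.

14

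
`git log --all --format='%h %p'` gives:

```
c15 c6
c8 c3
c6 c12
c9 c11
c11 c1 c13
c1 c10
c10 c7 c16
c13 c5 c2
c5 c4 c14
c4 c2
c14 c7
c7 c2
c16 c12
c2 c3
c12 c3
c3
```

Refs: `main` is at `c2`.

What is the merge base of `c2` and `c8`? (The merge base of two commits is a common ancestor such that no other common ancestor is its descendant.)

Ancestors of c2: {c2, c3}.
Ancestors of c8: {c3, c8}.
Common ancestors: {c3}.
The only common ancestor is c3, so it is the merge base.

c3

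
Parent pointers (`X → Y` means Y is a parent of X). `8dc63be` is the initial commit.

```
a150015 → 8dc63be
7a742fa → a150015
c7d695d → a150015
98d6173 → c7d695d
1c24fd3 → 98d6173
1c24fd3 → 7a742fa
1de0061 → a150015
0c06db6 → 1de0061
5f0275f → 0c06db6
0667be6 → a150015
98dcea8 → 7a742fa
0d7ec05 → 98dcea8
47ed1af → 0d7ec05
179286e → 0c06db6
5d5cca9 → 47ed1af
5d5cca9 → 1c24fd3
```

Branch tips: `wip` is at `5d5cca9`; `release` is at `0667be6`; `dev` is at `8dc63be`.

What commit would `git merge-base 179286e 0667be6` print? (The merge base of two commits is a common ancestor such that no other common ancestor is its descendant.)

a150015

Ancestors of 179286e: {0c06db6, 179286e, 1de0061, 8dc63be, a150015}.
Ancestors of 0667be6: {0667be6, 8dc63be, a150015}.
Common ancestors: {8dc63be, a150015}.
Among these, a150015 is not an ancestor of any other common ancestor — it is the merge base.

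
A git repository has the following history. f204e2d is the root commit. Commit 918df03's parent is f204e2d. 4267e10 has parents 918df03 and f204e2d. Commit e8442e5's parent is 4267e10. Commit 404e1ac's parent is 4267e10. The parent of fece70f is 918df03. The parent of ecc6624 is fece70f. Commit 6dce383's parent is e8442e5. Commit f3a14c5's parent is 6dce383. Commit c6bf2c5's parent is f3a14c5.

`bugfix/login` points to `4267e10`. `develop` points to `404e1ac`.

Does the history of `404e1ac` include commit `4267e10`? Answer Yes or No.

Yes

Ancestors of 404e1ac (commits reachable by following parents): {404e1ac, 4267e10, 918df03, f204e2d}.
4267e10 is in that set, so it is an ancestor of 404e1ac.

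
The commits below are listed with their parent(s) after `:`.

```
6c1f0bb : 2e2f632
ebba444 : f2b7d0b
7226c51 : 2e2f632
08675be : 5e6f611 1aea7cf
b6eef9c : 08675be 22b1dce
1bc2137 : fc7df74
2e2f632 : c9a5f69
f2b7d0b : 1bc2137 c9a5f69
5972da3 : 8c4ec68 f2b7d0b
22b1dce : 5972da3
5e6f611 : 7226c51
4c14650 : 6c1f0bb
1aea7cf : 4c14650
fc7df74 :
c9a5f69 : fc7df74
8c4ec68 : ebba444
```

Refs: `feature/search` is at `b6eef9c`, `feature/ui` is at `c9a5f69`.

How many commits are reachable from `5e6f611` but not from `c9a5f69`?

3

Reachable from 5e6f611: {2e2f632, 5e6f611, 7226c51, c9a5f69, fc7df74}.
Reachable from c9a5f69: {c9a5f69, fc7df74}.
In 5e6f611's history but not c9a5f69's: {2e2f632, 5e6f611, 7226c51} — 3 commits.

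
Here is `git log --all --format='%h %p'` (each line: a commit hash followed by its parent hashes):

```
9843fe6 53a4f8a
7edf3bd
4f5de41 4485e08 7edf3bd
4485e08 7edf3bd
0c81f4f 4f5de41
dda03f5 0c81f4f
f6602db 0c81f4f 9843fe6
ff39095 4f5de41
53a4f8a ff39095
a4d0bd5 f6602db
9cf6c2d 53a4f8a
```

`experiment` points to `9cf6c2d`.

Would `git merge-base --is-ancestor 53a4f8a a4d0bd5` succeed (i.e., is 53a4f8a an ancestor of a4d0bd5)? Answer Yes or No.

Ancestors of a4d0bd5 (commits reachable by following parents): {0c81f4f, 4485e08, 4f5de41, 53a4f8a, 7edf3bd, 9843fe6, a4d0bd5, f6602db, ff39095}.
53a4f8a is in that set, so it is an ancestor of a4d0bd5.

Yes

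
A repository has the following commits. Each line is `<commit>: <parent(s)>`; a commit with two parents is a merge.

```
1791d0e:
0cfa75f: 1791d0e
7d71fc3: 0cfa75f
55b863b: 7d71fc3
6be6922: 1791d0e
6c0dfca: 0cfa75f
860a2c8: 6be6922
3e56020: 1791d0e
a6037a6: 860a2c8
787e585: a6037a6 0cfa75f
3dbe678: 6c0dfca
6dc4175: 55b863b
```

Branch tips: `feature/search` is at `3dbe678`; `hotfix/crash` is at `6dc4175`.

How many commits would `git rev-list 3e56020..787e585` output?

5

Reachable from 787e585: {0cfa75f, 1791d0e, 6be6922, 787e585, 860a2c8, a6037a6}.
Reachable from 3e56020: {1791d0e, 3e56020}.
In 787e585's history but not 3e56020's: {0cfa75f, 6be6922, 787e585, 860a2c8, a6037a6} — 5 commits.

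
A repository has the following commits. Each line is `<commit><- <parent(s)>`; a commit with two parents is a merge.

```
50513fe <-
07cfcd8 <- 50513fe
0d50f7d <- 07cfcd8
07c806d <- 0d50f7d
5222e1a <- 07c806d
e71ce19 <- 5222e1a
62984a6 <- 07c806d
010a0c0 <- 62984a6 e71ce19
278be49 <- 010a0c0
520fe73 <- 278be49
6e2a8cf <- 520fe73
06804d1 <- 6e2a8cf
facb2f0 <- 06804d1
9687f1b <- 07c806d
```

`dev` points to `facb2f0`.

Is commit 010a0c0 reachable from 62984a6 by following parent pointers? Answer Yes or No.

Ancestors of 62984a6: {07c806d, 07cfcd8, 0d50f7d, 50513fe, 62984a6}.
010a0c0 is not in that set, so it is not an ancestor of 62984a6.

No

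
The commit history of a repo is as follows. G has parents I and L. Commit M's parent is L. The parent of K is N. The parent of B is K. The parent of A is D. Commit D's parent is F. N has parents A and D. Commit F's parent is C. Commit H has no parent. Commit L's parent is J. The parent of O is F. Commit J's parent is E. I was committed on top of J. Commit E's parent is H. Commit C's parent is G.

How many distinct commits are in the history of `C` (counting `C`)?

7

Walking parent pointers from C: reachable set = {C, E, G, H, I, J, L}.
That is 7 commits.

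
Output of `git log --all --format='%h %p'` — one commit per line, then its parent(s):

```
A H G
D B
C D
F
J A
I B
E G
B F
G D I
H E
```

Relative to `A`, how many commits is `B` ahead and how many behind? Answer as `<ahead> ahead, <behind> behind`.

Reachable from B: {B, F}.
Reachable from A: {A, B, D, E, F, G, H, I}.
Only in B's history (ahead): {} — 0.
Only in A's history (behind): {A, D, E, G, H, I} — 6.

0 ahead, 6 behind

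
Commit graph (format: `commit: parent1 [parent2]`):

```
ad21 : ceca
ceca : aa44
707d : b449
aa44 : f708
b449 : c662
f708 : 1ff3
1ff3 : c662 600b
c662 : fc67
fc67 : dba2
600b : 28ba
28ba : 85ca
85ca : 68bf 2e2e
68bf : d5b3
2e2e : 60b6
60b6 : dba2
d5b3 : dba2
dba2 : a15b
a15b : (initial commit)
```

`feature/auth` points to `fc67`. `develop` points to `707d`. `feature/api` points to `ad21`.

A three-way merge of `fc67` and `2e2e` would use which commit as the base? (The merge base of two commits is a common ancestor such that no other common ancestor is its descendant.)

Ancestors of fc67: {a15b, dba2, fc67}.
Ancestors of 2e2e: {2e2e, 60b6, a15b, dba2}.
Common ancestors: {a15b, dba2}.
Among these, dba2 is not an ancestor of any other common ancestor — it is the merge base.

dba2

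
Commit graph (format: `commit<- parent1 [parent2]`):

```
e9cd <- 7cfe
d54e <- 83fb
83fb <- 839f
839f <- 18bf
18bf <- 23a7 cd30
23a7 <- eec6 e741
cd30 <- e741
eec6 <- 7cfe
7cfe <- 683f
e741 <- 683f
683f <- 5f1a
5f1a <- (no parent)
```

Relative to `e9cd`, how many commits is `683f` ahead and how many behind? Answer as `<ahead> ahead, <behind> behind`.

0 ahead, 2 behind

Reachable from 683f: {5f1a, 683f}.
Reachable from e9cd: {5f1a, 683f, 7cfe, e9cd}.
Only in 683f's history (ahead): {} — 0.
Only in e9cd's history (behind): {7cfe, e9cd} — 2.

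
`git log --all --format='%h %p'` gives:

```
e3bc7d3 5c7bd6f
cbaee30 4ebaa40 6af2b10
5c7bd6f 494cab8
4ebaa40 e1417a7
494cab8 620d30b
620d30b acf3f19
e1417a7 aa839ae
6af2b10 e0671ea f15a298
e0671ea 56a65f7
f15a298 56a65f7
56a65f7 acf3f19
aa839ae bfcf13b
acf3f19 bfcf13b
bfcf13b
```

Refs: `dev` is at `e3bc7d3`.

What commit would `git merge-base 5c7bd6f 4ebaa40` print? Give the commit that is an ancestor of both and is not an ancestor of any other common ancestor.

Ancestors of 5c7bd6f: {494cab8, 5c7bd6f, 620d30b, acf3f19, bfcf13b}.
Ancestors of 4ebaa40: {4ebaa40, aa839ae, bfcf13b, e1417a7}.
Common ancestors: {bfcf13b}.
The only common ancestor is bfcf13b, so it is the merge base.

bfcf13b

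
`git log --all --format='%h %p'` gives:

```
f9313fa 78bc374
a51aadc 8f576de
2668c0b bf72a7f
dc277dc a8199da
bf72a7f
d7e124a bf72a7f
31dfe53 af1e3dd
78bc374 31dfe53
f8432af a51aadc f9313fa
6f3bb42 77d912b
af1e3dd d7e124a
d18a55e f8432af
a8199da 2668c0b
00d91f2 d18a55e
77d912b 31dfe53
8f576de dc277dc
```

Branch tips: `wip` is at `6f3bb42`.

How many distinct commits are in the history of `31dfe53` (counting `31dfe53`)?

Walking parent pointers from 31dfe53: reachable set = {31dfe53, af1e3dd, bf72a7f, d7e124a}.
That is 4 commits.

4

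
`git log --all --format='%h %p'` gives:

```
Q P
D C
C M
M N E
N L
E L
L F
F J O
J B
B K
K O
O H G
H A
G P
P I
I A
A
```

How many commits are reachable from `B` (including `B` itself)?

Walking parent pointers from B: reachable set = {A, B, G, H, I, K, O, P}.
That is 8 commits.

8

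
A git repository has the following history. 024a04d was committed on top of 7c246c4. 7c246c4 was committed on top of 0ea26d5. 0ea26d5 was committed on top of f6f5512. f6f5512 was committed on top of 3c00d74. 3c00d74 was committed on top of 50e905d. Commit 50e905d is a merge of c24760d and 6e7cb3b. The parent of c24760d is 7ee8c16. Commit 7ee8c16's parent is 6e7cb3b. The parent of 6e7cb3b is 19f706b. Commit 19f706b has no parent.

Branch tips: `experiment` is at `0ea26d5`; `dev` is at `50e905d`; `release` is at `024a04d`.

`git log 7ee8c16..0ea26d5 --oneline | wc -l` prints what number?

Reachable from 0ea26d5: {0ea26d5, 19f706b, 3c00d74, 50e905d, 6e7cb3b, 7ee8c16, c24760d, f6f5512}.
Reachable from 7ee8c16: {19f706b, 6e7cb3b, 7ee8c16}.
In 0ea26d5's history but not 7ee8c16's: {0ea26d5, 3c00d74, 50e905d, c24760d, f6f5512} — 5 commits.

5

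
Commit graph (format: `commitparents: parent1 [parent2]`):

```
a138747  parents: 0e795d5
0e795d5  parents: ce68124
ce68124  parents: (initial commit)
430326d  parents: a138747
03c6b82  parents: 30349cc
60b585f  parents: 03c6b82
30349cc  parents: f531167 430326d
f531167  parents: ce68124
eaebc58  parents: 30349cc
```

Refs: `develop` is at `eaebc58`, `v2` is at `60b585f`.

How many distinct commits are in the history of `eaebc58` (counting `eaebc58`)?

Walking parent pointers from eaebc58: reachable set = {0e795d5, 30349cc, 430326d, a138747, ce68124, eaebc58, f531167}.
That is 7 commits.

7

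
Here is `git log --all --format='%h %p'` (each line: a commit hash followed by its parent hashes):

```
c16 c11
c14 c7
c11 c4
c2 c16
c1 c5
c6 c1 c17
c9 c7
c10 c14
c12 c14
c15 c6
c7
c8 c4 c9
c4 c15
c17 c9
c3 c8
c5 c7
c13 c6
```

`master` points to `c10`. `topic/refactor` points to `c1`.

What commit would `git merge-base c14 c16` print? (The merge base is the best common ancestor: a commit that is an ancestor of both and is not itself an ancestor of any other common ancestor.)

Ancestors of c14: {c14, c7}.
Ancestors of c16: {c1, c11, c15, c16, c17, c4, c5, c6, c7, c9}.
Common ancestors: {c7}.
The only common ancestor is c7, so it is the merge base.

c7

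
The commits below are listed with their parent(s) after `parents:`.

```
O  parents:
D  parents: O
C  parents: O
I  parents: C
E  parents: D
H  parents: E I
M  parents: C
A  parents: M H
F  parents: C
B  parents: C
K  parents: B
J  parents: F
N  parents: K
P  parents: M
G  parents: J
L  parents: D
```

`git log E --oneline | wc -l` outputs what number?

3

Walking parent pointers from E: reachable set = {D, E, O}.
That is 3 commits.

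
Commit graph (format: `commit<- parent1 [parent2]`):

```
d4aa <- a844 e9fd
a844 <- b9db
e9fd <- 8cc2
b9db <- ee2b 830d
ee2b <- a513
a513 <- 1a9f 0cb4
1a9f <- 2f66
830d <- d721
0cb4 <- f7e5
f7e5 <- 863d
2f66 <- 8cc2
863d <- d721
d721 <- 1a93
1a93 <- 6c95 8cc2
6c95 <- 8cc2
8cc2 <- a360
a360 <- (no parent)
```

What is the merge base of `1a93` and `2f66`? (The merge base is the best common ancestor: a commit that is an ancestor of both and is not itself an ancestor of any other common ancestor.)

8cc2

Ancestors of 1a93: {1a93, 6c95, 8cc2, a360}.
Ancestors of 2f66: {2f66, 8cc2, a360}.
Common ancestors: {8cc2, a360}.
Among these, 8cc2 is not an ancestor of any other common ancestor — it is the merge base.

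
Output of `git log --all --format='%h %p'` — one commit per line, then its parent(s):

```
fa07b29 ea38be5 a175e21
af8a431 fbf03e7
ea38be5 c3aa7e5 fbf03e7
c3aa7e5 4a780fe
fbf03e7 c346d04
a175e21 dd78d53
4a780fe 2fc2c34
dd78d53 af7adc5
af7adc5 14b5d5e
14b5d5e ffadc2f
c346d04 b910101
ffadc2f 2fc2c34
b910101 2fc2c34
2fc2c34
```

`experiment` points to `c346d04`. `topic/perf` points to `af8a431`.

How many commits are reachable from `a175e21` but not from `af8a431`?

5

Reachable from a175e21: {14b5d5e, 2fc2c34, a175e21, af7adc5, dd78d53, ffadc2f}.
Reachable from af8a431: {2fc2c34, af8a431, b910101, c346d04, fbf03e7}.
In a175e21's history but not af8a431's: {14b5d5e, a175e21, af7adc5, dd78d53, ffadc2f} — 5 commits.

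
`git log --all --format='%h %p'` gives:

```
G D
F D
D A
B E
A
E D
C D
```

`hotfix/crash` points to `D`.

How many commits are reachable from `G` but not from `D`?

1

Reachable from G: {A, D, G}.
Reachable from D: {A, D}.
In G's history but not D's: {G} — 1 commit.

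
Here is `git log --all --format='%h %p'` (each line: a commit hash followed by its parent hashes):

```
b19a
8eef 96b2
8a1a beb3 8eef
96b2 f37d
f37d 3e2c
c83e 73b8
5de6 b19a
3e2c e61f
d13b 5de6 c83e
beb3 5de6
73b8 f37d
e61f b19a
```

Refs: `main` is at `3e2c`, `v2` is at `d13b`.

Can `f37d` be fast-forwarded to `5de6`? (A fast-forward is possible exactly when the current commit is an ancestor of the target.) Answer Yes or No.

No

A fast-forward from f37d to 5de6 is possible iff f37d is an ancestor of 5de6.
Ancestors of 5de6: {5de6, b19a}.
f37d is not among them, so fast-forward is not possible.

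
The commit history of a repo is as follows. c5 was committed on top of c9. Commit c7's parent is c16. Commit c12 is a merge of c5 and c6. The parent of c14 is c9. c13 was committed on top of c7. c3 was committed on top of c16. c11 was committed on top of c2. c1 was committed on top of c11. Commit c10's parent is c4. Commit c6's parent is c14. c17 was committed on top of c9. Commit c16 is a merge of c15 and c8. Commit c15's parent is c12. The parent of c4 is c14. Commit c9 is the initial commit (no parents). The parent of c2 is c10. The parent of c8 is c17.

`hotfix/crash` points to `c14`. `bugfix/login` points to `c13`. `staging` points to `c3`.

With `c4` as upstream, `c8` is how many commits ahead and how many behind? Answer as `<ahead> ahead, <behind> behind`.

2 ahead, 2 behind

Reachable from c8: {c17, c8, c9}.
Reachable from c4: {c14, c4, c9}.
Only in c8's history (ahead): {c17, c8} — 2.
Only in c4's history (behind): {c14, c4} — 2.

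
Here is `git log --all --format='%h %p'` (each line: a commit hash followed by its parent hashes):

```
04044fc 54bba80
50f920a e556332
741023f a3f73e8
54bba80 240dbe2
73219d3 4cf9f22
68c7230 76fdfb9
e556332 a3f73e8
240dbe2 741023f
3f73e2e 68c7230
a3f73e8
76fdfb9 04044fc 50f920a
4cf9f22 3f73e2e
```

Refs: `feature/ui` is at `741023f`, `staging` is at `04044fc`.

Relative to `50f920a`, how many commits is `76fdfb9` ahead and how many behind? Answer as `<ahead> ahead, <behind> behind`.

5 ahead, 0 behind

Reachable from 76fdfb9: {04044fc, 240dbe2, 50f920a, 54bba80, 741023f, 76fdfb9, a3f73e8, e556332}.
Reachable from 50f920a: {50f920a, a3f73e8, e556332}.
Only in 76fdfb9's history (ahead): {04044fc, 240dbe2, 54bba80, 741023f, 76fdfb9} — 5.
Only in 50f920a's history (behind): {} — 0.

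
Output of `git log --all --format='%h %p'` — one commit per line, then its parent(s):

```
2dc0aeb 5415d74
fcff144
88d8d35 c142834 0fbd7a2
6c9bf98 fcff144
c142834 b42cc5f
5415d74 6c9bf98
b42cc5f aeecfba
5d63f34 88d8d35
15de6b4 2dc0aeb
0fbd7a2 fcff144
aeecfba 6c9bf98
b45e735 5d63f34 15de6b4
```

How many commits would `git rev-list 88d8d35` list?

7

Walking parent pointers from 88d8d35: reachable set = {0fbd7a2, 6c9bf98, 88d8d35, aeecfba, b42cc5f, c142834, fcff144}.
That is 7 commits.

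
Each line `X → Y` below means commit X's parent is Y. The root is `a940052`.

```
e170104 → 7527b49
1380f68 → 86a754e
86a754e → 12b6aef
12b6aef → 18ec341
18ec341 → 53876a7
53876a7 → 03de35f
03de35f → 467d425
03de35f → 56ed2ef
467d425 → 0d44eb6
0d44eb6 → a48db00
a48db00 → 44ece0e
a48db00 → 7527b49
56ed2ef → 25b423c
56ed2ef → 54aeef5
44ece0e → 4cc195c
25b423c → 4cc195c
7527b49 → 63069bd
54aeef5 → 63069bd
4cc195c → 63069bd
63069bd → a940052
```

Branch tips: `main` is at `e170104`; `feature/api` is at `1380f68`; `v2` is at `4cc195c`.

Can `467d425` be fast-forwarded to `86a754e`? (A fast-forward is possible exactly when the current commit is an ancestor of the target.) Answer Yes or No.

A fast-forward from 467d425 to 86a754e is possible iff 467d425 is an ancestor of 86a754e.
Ancestors of 86a754e: {03de35f, 0d44eb6, 12b6aef, 18ec341, 25b423c, 44ece0e, 467d425, 4cc195c, 53876a7, 54aeef5, 56ed2ef, 63069bd, 7527b49, 86a754e, a48db00, a940052}.
467d425 is among them, so fast-forward is possible.

Yes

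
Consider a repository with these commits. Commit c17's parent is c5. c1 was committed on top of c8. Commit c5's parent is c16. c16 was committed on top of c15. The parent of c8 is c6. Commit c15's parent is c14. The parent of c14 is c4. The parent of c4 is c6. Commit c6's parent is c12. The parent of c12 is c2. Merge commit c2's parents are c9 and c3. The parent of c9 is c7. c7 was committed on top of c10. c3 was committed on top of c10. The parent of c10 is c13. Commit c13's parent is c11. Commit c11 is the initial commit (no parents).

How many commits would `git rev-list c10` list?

Walking parent pointers from c10: reachable set = {c10, c11, c13}.
That is 3 commits.

3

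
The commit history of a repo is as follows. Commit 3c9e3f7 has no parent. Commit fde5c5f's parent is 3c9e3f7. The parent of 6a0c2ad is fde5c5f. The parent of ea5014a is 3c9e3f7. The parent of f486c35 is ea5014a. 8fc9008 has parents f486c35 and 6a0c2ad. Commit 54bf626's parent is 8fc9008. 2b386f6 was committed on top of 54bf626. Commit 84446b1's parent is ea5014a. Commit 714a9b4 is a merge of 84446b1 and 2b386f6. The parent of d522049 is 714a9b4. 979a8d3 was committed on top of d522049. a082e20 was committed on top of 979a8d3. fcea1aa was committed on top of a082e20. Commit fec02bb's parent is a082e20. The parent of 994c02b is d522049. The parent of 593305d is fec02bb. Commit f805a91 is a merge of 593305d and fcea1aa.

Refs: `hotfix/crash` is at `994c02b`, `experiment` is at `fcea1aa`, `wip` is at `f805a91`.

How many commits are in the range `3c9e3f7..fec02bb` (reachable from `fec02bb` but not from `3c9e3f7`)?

13

Reachable from fec02bb: {2b386f6, 3c9e3f7, 54bf626, 6a0c2ad, 714a9b4, 84446b1, 8fc9008, 979a8d3, a082e20, d522049, ea5014a, f486c35, fde5c5f, fec02bb}.
Reachable from 3c9e3f7: {3c9e3f7}.
In fec02bb's history but not 3c9e3f7's: {2b386f6, 54bf626, 6a0c2ad, 714a9b4, 84446b1, 8fc9008, 979a8d3, a082e20, d522049, ea5014a, f486c35, fde5c5f, fec02bb} — 13 commits.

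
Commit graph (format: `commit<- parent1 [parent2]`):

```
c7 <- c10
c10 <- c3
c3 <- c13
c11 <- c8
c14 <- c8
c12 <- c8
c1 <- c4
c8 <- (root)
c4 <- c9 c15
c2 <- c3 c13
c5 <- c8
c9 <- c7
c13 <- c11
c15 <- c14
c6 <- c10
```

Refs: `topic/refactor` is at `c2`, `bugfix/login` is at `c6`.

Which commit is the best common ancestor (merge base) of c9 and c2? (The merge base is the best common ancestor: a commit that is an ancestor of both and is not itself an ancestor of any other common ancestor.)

c3

Ancestors of c9: {c10, c11, c13, c3, c7, c8, c9}.
Ancestors of c2: {c11, c13, c2, c3, c8}.
Common ancestors: {c11, c13, c3, c8}.
Among these, c3 is not an ancestor of any other common ancestor — it is the merge base.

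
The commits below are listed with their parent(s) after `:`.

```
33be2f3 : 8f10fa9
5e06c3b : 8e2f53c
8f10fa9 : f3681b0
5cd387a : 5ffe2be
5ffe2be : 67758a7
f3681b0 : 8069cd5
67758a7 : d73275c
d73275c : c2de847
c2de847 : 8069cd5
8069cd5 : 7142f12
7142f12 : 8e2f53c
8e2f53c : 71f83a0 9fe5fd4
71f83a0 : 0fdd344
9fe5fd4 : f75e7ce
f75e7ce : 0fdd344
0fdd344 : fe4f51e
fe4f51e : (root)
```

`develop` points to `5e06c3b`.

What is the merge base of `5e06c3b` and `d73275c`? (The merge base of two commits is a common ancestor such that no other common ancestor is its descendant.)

8e2f53c

Ancestors of 5e06c3b: {0fdd344, 5e06c3b, 71f83a0, 8e2f53c, 9fe5fd4, f75e7ce, fe4f51e}.
Ancestors of d73275c: {0fdd344, 7142f12, 71f83a0, 8069cd5, 8e2f53c, 9fe5fd4, c2de847, d73275c, f75e7ce, fe4f51e}.
Common ancestors: {0fdd344, 71f83a0, 8e2f53c, 9fe5fd4, f75e7ce, fe4f51e}.
Among these, 8e2f53c is not an ancestor of any other common ancestor — it is the merge base.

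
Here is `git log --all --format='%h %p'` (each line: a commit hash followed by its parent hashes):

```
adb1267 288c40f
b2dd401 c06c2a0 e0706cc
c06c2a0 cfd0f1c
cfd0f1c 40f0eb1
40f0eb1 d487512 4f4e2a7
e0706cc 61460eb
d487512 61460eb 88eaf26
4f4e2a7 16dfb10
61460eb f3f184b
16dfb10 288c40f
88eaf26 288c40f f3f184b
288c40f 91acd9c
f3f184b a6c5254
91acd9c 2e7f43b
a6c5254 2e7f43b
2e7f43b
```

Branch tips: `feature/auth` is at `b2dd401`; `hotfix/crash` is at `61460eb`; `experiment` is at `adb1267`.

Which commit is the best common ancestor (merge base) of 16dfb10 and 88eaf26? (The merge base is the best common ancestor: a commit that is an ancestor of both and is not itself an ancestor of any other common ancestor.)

Ancestors of 16dfb10: {16dfb10, 288c40f, 2e7f43b, 91acd9c}.
Ancestors of 88eaf26: {288c40f, 2e7f43b, 88eaf26, 91acd9c, a6c5254, f3f184b}.
Common ancestors: {288c40f, 2e7f43b, 91acd9c}.
Among these, 288c40f is not an ancestor of any other common ancestor — it is the merge base.

288c40f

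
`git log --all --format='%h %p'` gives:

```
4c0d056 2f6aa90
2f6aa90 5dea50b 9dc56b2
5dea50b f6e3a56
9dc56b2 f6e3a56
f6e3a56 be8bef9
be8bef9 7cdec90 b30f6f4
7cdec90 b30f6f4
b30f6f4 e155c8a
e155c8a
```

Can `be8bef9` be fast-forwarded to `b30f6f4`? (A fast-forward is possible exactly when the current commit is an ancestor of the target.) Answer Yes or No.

No

A fast-forward from be8bef9 to b30f6f4 is possible iff be8bef9 is an ancestor of b30f6f4.
Ancestors of b30f6f4: {b30f6f4, e155c8a}.
be8bef9 is not among them, so fast-forward is not possible.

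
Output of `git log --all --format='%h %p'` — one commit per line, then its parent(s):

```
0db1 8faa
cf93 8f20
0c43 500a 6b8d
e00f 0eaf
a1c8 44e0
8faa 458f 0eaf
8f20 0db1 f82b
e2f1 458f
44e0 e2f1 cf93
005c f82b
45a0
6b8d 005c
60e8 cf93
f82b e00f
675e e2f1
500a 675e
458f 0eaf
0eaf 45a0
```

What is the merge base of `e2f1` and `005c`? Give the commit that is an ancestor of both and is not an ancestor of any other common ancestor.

0eaf

Ancestors of e2f1: {0eaf, 458f, 45a0, e2f1}.
Ancestors of 005c: {005c, 0eaf, 45a0, e00f, f82b}.
Common ancestors: {0eaf, 45a0}.
Among these, 0eaf is not an ancestor of any other common ancestor — it is the merge base.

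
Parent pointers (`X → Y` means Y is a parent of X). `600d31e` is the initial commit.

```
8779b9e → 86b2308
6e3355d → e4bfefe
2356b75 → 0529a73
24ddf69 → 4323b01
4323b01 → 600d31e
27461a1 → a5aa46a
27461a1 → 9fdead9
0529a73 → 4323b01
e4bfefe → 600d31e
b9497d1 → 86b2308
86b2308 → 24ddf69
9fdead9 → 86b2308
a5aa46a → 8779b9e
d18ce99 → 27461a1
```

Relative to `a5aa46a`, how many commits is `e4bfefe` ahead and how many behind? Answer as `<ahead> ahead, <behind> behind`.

Reachable from e4bfefe: {600d31e, e4bfefe}.
Reachable from a5aa46a: {24ddf69, 4323b01, 600d31e, 86b2308, 8779b9e, a5aa46a}.
Only in e4bfefe's history (ahead): {e4bfefe} — 1.
Only in a5aa46a's history (behind): {24ddf69, 4323b01, 86b2308, 8779b9e, a5aa46a} — 5.

1 ahead, 5 behind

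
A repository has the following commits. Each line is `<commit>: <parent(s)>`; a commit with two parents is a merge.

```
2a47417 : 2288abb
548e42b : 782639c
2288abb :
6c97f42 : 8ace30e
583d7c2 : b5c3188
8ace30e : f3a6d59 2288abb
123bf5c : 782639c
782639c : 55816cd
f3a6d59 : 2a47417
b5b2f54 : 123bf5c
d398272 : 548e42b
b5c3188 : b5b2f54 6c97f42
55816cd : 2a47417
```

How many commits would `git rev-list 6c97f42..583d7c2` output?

6

Reachable from 583d7c2: {123bf5c, 2288abb, 2a47417, 55816cd, 583d7c2, 6c97f42, 782639c, 8ace30e, b5b2f54, b5c3188, f3a6d59}.
Reachable from 6c97f42: {2288abb, 2a47417, 6c97f42, 8ace30e, f3a6d59}.
In 583d7c2's history but not 6c97f42's: {123bf5c, 55816cd, 583d7c2, 782639c, b5b2f54, b5c3188} — 6 commits.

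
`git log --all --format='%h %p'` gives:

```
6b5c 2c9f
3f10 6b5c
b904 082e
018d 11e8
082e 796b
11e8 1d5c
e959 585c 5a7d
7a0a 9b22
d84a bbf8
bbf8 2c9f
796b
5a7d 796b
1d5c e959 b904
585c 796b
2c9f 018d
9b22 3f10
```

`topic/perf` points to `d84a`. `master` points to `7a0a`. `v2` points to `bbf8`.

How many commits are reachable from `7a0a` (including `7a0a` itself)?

Walking parent pointers from 7a0a: reachable set = {018d, 082e, 11e8, 1d5c, 2c9f, 3f10, 585c, 5a7d, 6b5c, 796b, 7a0a, 9b22, b904, e959}.
That is 14 commits.

14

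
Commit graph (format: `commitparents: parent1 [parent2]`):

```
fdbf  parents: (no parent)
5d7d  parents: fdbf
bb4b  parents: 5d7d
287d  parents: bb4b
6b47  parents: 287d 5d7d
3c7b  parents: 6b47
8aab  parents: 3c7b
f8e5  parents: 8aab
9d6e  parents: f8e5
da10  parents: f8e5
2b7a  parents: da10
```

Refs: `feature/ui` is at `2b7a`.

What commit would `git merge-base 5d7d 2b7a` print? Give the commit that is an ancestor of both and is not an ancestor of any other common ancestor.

5d7d

Ancestors of 5d7d: {5d7d, fdbf}.
Ancestors of 2b7a: {287d, 2b7a, 3c7b, 5d7d, 6b47, 8aab, bb4b, da10, f8e5, fdbf}.
Common ancestors: {5d7d, fdbf}.
Among these, 5d7d is not an ancestor of any other common ancestor — it is the merge base.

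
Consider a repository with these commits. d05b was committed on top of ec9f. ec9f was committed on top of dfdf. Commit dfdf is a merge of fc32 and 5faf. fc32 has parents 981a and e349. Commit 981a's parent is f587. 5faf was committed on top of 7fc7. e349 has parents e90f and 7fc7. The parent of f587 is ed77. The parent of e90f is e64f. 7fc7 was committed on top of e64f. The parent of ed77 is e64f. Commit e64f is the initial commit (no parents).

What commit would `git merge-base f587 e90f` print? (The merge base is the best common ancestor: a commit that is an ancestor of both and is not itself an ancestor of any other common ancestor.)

e64f

Ancestors of f587: {e64f, ed77, f587}.
Ancestors of e90f: {e64f, e90f}.
Common ancestors: {e64f}.
The only common ancestor is e64f, so it is the merge base.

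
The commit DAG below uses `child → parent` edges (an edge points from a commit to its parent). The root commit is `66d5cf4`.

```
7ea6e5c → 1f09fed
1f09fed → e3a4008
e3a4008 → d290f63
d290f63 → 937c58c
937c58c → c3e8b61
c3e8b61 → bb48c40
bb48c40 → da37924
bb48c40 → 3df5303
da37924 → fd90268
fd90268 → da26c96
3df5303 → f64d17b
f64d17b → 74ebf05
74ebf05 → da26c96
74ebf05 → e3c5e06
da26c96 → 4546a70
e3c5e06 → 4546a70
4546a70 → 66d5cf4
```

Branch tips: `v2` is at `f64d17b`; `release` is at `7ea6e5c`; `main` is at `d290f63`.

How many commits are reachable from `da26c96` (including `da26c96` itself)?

Walking parent pointers from da26c96: reachable set = {4546a70, 66d5cf4, da26c96}.
That is 3 commits.

3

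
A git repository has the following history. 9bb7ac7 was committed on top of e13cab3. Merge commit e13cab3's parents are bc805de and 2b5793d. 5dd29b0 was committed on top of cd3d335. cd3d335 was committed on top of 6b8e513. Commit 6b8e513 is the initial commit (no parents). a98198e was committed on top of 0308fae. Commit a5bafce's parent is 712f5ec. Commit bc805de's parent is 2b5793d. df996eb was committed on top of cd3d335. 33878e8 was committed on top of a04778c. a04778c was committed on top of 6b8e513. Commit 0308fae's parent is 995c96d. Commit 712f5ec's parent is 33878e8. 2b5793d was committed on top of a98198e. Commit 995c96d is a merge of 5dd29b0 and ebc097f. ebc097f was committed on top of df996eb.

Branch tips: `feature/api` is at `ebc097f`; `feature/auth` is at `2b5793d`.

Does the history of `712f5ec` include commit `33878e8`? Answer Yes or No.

Yes

Ancestors of 712f5ec (commits reachable by following parents): {33878e8, 6b8e513, 712f5ec, a04778c}.
33878e8 is in that set, so it is an ancestor of 712f5ec.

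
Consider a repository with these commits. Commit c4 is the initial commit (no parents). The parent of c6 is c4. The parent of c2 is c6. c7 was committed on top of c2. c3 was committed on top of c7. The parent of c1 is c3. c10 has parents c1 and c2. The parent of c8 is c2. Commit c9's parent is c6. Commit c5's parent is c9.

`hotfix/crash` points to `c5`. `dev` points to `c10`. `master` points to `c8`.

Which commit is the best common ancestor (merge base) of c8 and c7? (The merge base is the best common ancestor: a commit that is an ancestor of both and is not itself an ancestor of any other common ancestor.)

c2

Ancestors of c8: {c2, c4, c6, c8}.
Ancestors of c7: {c2, c4, c6, c7}.
Common ancestors: {c2, c4, c6}.
Among these, c2 is not an ancestor of any other common ancestor — it is the merge base.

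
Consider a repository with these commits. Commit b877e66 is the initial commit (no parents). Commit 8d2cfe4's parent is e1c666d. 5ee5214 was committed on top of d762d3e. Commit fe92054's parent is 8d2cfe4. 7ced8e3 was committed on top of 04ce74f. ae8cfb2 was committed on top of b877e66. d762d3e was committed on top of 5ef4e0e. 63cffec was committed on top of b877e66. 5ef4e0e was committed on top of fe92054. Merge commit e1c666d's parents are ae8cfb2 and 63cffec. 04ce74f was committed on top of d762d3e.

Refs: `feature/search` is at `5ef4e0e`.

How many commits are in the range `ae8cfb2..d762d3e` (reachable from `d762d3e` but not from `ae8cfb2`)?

Reachable from d762d3e: {5ef4e0e, 63cffec, 8d2cfe4, ae8cfb2, b877e66, d762d3e, e1c666d, fe92054}.
Reachable from ae8cfb2: {ae8cfb2, b877e66}.
In d762d3e's history but not ae8cfb2's: {5ef4e0e, 63cffec, 8d2cfe4, d762d3e, e1c666d, fe92054} — 6 commits.

6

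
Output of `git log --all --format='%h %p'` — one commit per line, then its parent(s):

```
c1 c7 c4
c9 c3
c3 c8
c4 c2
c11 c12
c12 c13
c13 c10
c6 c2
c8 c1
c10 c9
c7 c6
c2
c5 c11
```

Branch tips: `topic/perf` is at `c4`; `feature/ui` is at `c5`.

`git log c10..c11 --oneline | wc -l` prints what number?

3

Reachable from c11: {c1, c10, c11, c12, c13, c2, c3, c4, c6, c7, c8, c9}.
Reachable from c10: {c1, c10, c2, c3, c4, c6, c7, c8, c9}.
In c11's history but not c10's: {c11, c12, c13} — 3 commits.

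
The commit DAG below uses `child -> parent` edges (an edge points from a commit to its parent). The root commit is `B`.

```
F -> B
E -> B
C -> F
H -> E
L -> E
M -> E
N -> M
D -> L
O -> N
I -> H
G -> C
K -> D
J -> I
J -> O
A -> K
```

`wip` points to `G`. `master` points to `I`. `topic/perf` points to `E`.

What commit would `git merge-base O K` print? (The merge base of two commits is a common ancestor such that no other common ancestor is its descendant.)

Ancestors of O: {B, E, M, N, O}.
Ancestors of K: {B, D, E, K, L}.
Common ancestors: {B, E}.
Among these, E is not an ancestor of any other common ancestor — it is the merge base.

E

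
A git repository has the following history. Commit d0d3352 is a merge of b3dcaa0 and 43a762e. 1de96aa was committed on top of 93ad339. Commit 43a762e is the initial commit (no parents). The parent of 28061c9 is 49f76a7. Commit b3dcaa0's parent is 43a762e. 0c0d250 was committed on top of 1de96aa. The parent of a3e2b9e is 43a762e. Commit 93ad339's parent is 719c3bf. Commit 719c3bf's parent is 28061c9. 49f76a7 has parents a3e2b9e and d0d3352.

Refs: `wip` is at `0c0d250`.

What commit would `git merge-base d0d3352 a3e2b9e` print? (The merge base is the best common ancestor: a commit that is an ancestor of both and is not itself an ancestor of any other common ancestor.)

Ancestors of d0d3352: {43a762e, b3dcaa0, d0d3352}.
Ancestors of a3e2b9e: {43a762e, a3e2b9e}.
Common ancestors: {43a762e}.
The only common ancestor is 43a762e, so it is the merge base.

43a762e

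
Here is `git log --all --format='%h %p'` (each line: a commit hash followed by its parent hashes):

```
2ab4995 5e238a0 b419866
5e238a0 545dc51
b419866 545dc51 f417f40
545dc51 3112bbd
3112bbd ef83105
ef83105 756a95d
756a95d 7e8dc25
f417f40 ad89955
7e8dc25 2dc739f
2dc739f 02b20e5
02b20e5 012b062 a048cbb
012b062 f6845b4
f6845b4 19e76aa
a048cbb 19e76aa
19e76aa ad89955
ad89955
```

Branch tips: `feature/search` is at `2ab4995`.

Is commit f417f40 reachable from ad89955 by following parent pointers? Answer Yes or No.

Ancestors of ad89955: {ad89955}.
f417f40 is not in that set, so it is not an ancestor of ad89955.

No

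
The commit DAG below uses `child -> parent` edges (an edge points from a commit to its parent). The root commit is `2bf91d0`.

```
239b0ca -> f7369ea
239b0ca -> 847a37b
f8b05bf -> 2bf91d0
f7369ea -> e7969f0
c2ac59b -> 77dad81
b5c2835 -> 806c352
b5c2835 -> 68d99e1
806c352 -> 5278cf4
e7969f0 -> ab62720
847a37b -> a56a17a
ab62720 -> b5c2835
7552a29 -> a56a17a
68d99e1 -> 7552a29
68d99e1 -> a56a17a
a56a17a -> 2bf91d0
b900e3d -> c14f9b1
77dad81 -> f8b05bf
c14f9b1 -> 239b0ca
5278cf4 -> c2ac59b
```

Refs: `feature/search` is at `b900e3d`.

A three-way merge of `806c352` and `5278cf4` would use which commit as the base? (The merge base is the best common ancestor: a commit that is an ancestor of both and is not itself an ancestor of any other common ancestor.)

Ancestors of 806c352: {2bf91d0, 5278cf4, 77dad81, 806c352, c2ac59b, f8b05bf}.
Ancestors of 5278cf4: {2bf91d0, 5278cf4, 77dad81, c2ac59b, f8b05bf}.
Common ancestors: {2bf91d0, 5278cf4, 77dad81, c2ac59b, f8b05bf}.
Among these, 5278cf4 is not an ancestor of any other common ancestor — it is the merge base.

5278cf4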